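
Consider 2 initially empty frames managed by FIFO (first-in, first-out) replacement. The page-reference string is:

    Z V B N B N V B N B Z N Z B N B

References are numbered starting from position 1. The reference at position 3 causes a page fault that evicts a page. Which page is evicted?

pos 1: Z: miss, frames [Z]
pos 2: V: miss, frames [Z, V]
pos 3: B: miss, evict Z, frames [V, B]
At position 3, page Z is evicted.

Z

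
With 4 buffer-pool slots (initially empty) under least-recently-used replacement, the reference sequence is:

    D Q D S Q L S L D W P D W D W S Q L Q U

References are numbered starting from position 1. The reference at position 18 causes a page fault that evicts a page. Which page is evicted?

D

pos 1: D -> miss, frames [D]
pos 2: Q -> miss, frames [D, Q]
pos 3: D -> hit
pos 4: S -> miss, frames [Q, D, S]
pos 5: Q -> hit
pos 6: L -> miss, frames [D, S, Q, L]
pos 7: S -> hit
pos 8: L -> hit
pos 9: D -> hit
pos 10: W -> miss, evict Q, frames [S, L, D, W]
pos 11: P -> miss, evict S, frames [L, D, W, P]
pos 12: D -> hit
pos 13: W -> hit
pos 14: D -> hit
pos 15: W -> hit
pos 16: S -> miss, evict L, frames [P, D, W, S]
pos 17: Q -> miss, evict P, frames [D, W, S, Q]
pos 18: L -> miss, evict D, frames [W, S, Q, L]
At position 18, page D is evicted.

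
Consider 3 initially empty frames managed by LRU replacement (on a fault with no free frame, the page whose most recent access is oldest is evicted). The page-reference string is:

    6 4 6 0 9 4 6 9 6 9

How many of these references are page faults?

6

6 -> fault, frames {6}
4 -> fault, frames {6,4}
6 -> hit
0 -> fault, frames {4,6,0}
9 -> fault, evict 4, frames {6,0,9}
4 -> fault, evict 6, frames {0,9,4}
6 -> fault, evict 0, frames {9,4,6}
9 -> hit
6 -> hit
9 -> hit
Page faults: 6.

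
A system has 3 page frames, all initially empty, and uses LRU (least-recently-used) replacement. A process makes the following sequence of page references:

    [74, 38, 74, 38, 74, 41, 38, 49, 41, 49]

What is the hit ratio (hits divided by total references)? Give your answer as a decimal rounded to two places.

74 → fault, frames [74]
38 → fault, frames [74, 38]
74 → hit
38 → hit
74 → hit
41 → fault, frames [38, 74, 41]
38 → hit
49 → fault, evict 74, frames [41, 38, 49]
41 → hit
49 → hit
Hits: 6 of 10 references → 6/10 = 0.6000.

0.60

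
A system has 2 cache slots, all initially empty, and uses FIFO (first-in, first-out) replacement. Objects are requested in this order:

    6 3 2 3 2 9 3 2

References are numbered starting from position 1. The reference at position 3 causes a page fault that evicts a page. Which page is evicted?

pos 1: 6 -> miss, frames [6]
pos 2: 3 -> miss, frames [6, 3]
pos 3: 2 -> miss, evict 6, frames [3, 2]
At position 3, page 6 is evicted.

6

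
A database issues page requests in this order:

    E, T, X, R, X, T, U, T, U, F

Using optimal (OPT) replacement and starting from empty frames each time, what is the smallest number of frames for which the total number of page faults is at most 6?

3

f=1: 10 faults
f=2: 7 faults
f=3: 6 faults
f=4: 6 faults
f=5: 6 faults
f=6: 6 faults
Smallest f with faults ≤ 6 is 3.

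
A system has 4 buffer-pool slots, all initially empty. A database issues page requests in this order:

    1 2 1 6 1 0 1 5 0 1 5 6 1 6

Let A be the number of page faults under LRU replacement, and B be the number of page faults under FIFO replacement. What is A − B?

-1

Under LRU: F F . F . F . F . . . . . . → 5 faults.
Under FIFO: F F . F . F . F . F . . . . → 6 faults.
A − B = 5 − 6 = -1.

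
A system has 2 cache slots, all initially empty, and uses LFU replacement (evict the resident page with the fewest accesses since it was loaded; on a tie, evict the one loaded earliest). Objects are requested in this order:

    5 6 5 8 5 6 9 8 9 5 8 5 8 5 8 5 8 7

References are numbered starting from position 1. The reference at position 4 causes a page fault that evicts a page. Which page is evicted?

pos 1: 5 → fault, frames {5}
pos 2: 6 → fault, frames {5,6}
pos 3: 5 → hit
pos 4: 8 → fault, evict 6, frames {5,8}
At position 4, page 6 is evicted.

6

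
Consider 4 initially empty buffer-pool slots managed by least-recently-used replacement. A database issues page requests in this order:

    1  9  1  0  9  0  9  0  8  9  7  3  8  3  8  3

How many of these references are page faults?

1 → miss, frames (1)
9 → miss, frames (1 9)
1 → hit
0 → miss, frames (9 1 0)
9 → hit
0 → hit
9 → hit
0 → hit
8 → miss, frames (1 9 0 8)
9 → hit
7 → miss, evict 1, frames (0 8 9 7)
3 → miss, evict 0, frames (8 9 7 3)
8 → hit
3 → hit
8 → hit
3 → hit
Page faults: 6.

6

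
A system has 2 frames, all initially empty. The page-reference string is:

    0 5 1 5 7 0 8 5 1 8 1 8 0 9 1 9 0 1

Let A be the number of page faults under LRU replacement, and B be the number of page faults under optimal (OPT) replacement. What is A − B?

4

Under LRU: F F F . F F F F F F . . F F F . F F → 14 faults.
Under OPT: F F F . F F F . F . . . F F . . F . → 10 faults.
A − B = 14 − 10 = 4.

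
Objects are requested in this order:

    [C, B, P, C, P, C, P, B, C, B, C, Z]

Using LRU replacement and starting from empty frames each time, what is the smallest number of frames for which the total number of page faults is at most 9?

f=1: 12 faults
f=2: 7 faults
f=3: 4 faults
f=4: 4 faults
Smallest f with faults ≤ 9 is 2.

2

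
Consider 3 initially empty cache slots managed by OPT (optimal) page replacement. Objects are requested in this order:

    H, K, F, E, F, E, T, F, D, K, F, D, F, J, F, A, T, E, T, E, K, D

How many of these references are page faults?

H: fault, frames [H]
K: fault, frames [H, K]
F: fault, frames [H, K, F]
E: fault, evict H, frames [K, F, E]
F: hit
E: hit
T: fault, evict E, frames [K, F, T]
F: hit
D: fault, evict T, frames [K, F, D]
K: hit
F: hit
D: hit
F: hit
J: fault, evict D, frames [K, F, J]
F: hit
A: fault, evict J, frames [K, F, A]
T: fault, evict A, frames [K, F, T]
E: fault, evict F, frames [K, T, E]
T: hit
E: hit
K: hit
D: fault, evict E, frames [K, T, D]
Page faults: 11.

11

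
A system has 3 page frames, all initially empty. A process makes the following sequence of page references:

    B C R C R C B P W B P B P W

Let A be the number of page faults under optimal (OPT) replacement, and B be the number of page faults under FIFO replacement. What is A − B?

Under OPT: F F F . . . . F F . . . . . → 5 faults.
Under FIFO: F F F . . . . F F F . . . . → 6 faults.
A − B = 5 − 6 = -1.

-1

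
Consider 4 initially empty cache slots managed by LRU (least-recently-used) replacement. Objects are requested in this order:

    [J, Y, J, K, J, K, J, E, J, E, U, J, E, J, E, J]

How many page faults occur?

J -> fault, frames (J)
Y -> fault, frames (J Y)
J -> hit
K -> fault, frames (Y J K)
J -> hit
K -> hit
J -> hit
E -> fault, frames (Y K J E)
J -> hit
E -> hit
U -> fault, evict Y, frames (K J E U)
J -> hit
E -> hit
J -> hit
E -> hit
J -> hit
Page faults: 5.

5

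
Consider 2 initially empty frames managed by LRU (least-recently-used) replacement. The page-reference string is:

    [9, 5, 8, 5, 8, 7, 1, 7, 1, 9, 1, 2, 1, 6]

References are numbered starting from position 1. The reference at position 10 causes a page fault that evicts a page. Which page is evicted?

7

pos 1: 9 -> miss, frames (9)
pos 2: 5 -> miss, frames (9 5)
pos 3: 8 -> miss, evict 9, frames (5 8)
pos 4: 5 -> hit
pos 5: 8 -> hit
pos 6: 7 -> miss, evict 5, frames (8 7)
pos 7: 1 -> miss, evict 8, frames (7 1)
pos 8: 7 -> hit
pos 9: 1 -> hit
pos 10: 9 -> miss, evict 7, frames (1 9)
At position 10, page 7 is evicted.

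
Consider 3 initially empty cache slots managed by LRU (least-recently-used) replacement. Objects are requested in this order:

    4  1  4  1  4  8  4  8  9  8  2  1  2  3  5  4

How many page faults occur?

4 -> miss, frames (4)
1 -> miss, frames (4 1)
4 -> hit
1 -> hit
4 -> hit
8 -> miss, frames (1 4 8)
4 -> hit
8 -> hit
9 -> miss, evict 1, frames (4 8 9)
8 -> hit
2 -> miss, evict 4, frames (9 8 2)
1 -> miss, evict 9, frames (8 2 1)
2 -> hit
3 -> miss, evict 8, frames (1 2 3)
5 -> miss, evict 1, frames (2 3 5)
4 -> miss, evict 2, frames (3 5 4)
Page faults: 9.

9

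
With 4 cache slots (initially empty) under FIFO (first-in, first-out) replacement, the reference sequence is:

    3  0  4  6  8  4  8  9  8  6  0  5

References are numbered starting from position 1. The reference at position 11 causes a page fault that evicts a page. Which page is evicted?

4

pos 1: 3 -> miss, frames (3)
pos 2: 0 -> miss, frames (3 0)
pos 3: 4 -> miss, frames (3 0 4)
pos 4: 6 -> miss, frames (3 0 4 6)
pos 5: 8 -> miss, evict 3, frames (0 4 6 8)
pos 6: 4 -> hit
pos 7: 8 -> hit
pos 8: 9 -> miss, evict 0, frames (4 6 8 9)
pos 9: 8 -> hit
pos 10: 6 -> hit
pos 11: 0 -> miss, evict 4, frames (6 8 9 0)
At position 11, page 4 is evicted.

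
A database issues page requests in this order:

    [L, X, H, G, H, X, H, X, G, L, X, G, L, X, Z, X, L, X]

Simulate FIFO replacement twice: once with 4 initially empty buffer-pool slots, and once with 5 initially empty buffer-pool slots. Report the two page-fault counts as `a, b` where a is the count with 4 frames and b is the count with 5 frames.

4 frames: F F F F . . . . . . . . . . F . F F → 7 faults.
5 frames: F F F F . . . . . . . . . . F . . . → 5 faults.
5 < 7: adding a frame reduced faults, as is typical.

7, 5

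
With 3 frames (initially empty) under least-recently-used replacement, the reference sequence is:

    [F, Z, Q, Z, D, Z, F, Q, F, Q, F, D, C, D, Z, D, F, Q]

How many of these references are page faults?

F: miss, frames [F]
Z: miss, frames [F, Z]
Q: miss, frames [F, Z, Q]
Z: hit
D: miss, evict F, frames [Q, Z, D]
Z: hit
F: miss, evict Q, frames [D, Z, F]
Q: miss, evict D, frames [Z, F, Q]
F: hit
Q: hit
F: hit
D: miss, evict Z, frames [Q, F, D]
C: miss, evict Q, frames [F, D, C]
D: hit
Z: miss, evict F, frames [C, D, Z]
D: hit
F: miss, evict C, frames [Z, D, F]
Q: miss, evict Z, frames [D, F, Q]
Page faults: 11.

11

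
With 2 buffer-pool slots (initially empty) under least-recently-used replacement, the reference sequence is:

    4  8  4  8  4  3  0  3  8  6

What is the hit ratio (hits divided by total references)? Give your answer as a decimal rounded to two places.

0.40

4 → fault, frames [4]
8 → fault, frames [4, 8]
4 → hit
8 → hit
4 → hit
3 → fault, evict 8, frames [4, 3]
0 → fault, evict 4, frames [3, 0]
3 → hit
8 → fault, evict 0, frames [3, 8]
6 → fault, evict 3, frames [8, 6]
Hits: 4 of 10 references → 4/10 = 0.4000.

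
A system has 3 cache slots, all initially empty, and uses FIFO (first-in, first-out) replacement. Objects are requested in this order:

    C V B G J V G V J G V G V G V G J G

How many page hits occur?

12

C -> fault, frames {C}
V -> fault, frames {C,V}
B -> fault, frames {C,V,B}
G -> fault, evict C, frames {V,B,G}
J -> fault, evict V, frames {B,G,J}
V -> fault, evict B, frames {G,J,V}
G -> hit
V -> hit
J -> hit
G -> hit
V -> hit
G -> hit
V -> hit
G -> hit
V -> hit
G -> hit
J -> hit
G -> hit
Hits: 12.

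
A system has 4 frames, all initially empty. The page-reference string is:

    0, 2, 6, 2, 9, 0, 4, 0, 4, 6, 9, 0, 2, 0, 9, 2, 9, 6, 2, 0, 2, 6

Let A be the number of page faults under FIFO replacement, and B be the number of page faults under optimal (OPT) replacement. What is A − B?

2

Under FIFO: F F F . F . F F . . . . F . . . . F . . . . → 8 faults.
Under OPT: F F F . F . F . . . . . F . . . . . . . . . → 6 faults.
A − B = 8 − 6 = 2.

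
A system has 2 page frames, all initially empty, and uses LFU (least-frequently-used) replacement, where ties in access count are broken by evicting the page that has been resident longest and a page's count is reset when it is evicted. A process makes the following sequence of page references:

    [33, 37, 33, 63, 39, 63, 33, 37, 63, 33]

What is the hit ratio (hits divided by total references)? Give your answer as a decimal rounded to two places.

33 → miss, frames [33]
37 → miss, frames [33, 37]
33 → hit
63 → miss, evict 37, frames [33, 63]
39 → miss, evict 63, frames [33, 39]
63 → miss, evict 39, frames [33, 63]
33 → hit
37 → miss, evict 63, frames [33, 37]
63 → miss, evict 37, frames [33, 63]
33 → hit
Hits: 3 of 10 references → 3/10 = 0.3000.

0.30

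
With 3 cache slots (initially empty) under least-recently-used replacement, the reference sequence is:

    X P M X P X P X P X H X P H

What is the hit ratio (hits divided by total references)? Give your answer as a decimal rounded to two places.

X -> miss, frames [X]
P -> miss, frames [X, P]
M -> miss, frames [X, P, M]
X -> hit
P -> hit
X -> hit
P -> hit
X -> hit
P -> hit
X -> hit
H -> miss, evict M, frames [P, X, H]
X -> hit
P -> hit
H -> hit
Hits: 10 of 14 references → 10/14 = 0.7143.

0.71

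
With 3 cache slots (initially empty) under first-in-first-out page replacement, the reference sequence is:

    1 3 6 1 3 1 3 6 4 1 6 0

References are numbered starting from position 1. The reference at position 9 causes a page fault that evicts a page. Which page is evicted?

1

pos 1: 1 -> fault, frames (1)
pos 2: 3 -> fault, frames (1 3)
pos 3: 6 -> fault, frames (1 3 6)
pos 4: 1 -> hit
pos 5: 3 -> hit
pos 6: 1 -> hit
pos 7: 3 -> hit
pos 8: 6 -> hit
pos 9: 4 -> fault, evict 1, frames (3 6 4)
At position 9, page 1 is evicted.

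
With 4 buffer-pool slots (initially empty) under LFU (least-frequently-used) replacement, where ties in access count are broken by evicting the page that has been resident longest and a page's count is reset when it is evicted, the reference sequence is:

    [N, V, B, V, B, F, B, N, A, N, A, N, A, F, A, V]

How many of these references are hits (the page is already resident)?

N -> fault, frames [N]
V -> fault, frames [N, V]
B -> fault, frames [N, V, B]
V -> hit
B -> hit
F -> fault, frames [N, V, B, F]
B -> hit
N -> hit
A -> fault, evict F, frames [N, V, B, A]
N -> hit
A -> hit
N -> hit
A -> hit
F -> fault, evict V, frames [N, B, A, F]
A -> hit
V -> fault, evict F, frames [N, B, A, V]
Hits: 9.

9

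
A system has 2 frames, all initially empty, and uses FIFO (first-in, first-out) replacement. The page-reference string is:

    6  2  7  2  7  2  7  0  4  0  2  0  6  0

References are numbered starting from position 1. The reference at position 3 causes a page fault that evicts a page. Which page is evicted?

pos 1: 6: miss, frames (6)
pos 2: 2: miss, frames (6 2)
pos 3: 7: miss, evict 6, frames (2 7)
At position 3, page 6 is evicted.

6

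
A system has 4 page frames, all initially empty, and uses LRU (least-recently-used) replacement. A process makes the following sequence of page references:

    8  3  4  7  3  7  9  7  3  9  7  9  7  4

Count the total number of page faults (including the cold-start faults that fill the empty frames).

5

8: fault, frames (8)
3: fault, frames (8 3)
4: fault, frames (8 3 4)
7: fault, frames (8 3 4 7)
3: hit
7: hit
9: fault, evict 8, frames (4 3 7 9)
7: hit
3: hit
9: hit
7: hit
9: hit
7: hit
4: hit
Page faults: 5.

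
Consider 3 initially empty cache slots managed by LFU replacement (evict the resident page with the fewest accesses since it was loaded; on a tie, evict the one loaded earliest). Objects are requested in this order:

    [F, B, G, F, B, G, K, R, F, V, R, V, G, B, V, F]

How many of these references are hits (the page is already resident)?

F -> miss, frames (F)
B -> miss, frames (F B)
G -> miss, frames (F B G)
F -> hit
B -> hit
G -> hit
K -> miss, evict F, frames (B G K)
R -> miss, evict K, frames (B G R)
F -> miss, evict R, frames (B G F)
V -> miss, evict F, frames (B G V)
R -> miss, evict V, frames (B G R)
V -> miss, evict R, frames (B G V)
G -> hit
B -> hit
V -> hit
F -> miss, evict V, frames (B G F)
Hits: 6.

6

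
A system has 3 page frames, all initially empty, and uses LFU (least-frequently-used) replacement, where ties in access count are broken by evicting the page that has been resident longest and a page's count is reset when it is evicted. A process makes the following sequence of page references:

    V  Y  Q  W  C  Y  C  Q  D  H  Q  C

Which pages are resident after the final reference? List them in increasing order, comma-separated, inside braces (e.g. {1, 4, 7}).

V → fault, frames [V]
Y → fault, frames [V, Y]
Q → fault, frames [V, Y, Q]
W → fault, evict V, frames [Y, Q, W]
C → fault, evict Y, frames [Q, W, C]
Y → fault, evict Q, frames [W, C, Y]
C → hit
Q → fault, evict W, frames [C, Y, Q]
D → fault, evict Y, frames [C, Q, D]
H → fault, evict Q, frames [C, D, H]
Q → fault, evict D, frames [C, H, Q]
C → hit

{C, H, Q}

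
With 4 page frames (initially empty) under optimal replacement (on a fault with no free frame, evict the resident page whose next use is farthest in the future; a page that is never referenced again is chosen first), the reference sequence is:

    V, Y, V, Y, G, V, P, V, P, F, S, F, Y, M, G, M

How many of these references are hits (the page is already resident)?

V -> miss, frames {V}
Y -> miss, frames {V,Y}
V -> hit
Y -> hit
G -> miss, frames {V,Y,G}
V -> hit
P -> miss, frames {V,Y,G,P}
V -> hit
P -> hit
F -> miss, evict P, frames {V,Y,G,F}
S -> miss, evict V, frames {Y,G,F,S}
F -> hit
Y -> hit
M -> miss, evict S, frames {Y,G,F,M}
G -> hit
M -> hit
Hits: 9.

9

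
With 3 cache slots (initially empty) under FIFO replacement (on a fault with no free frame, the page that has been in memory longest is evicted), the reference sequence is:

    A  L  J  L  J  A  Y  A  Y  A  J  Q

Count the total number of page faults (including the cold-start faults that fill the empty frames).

A -> fault, frames {A}
L -> fault, frames {A,L}
J -> fault, frames {A,L,J}
L -> hit
J -> hit
A -> hit
Y -> fault, evict A, frames {L,J,Y}
A -> fault, evict L, frames {J,Y,A}
Y -> hit
A -> hit
J -> hit
Q -> fault, evict J, frames {Y,A,Q}
Page faults: 6.

6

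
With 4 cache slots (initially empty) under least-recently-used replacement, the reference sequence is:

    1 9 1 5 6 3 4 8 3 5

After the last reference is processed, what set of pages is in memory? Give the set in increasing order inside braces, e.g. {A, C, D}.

{3, 4, 5, 8}

1 → fault, frames {1}
9 → fault, frames {1,9}
1 → hit
5 → fault, frames {9,1,5}
6 → fault, frames {9,1,5,6}
3 → fault, evict 9, frames {1,5,6,3}
4 → fault, evict 1, frames {5,6,3,4}
8 → fault, evict 5, frames {6,3,4,8}
3 → hit
5 → fault, evict 6, frames {4,8,3,5}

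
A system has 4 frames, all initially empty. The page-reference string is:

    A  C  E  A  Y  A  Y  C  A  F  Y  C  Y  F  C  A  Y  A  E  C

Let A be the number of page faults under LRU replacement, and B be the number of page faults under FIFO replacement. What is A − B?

-1

Under LRU: F F F . F . . . . F . . . . . . . . F . → 6 faults.
Under FIFO: F F F . F . . . . F . . . . . F . . . F → 7 faults.
A − B = 6 − 7 = -1.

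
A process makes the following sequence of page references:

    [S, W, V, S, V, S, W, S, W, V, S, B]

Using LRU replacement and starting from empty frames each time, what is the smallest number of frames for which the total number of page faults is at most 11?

2

f=1: 12 faults
f=2: 8 faults
f=3: 4 faults
f=4: 4 faults
Smallest f with faults ≤ 11 is 2.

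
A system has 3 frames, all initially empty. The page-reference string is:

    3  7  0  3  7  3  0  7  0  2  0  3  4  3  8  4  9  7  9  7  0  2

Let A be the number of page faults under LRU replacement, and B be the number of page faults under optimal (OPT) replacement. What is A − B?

2

Under LRU: F F F . . . . . . F . F F . F . F F . . F F → 11 faults.
Under OPT: F F F . . . . . . F . . F . F . F F . . . F → 9 faults.
A − B = 11 − 9 = 2.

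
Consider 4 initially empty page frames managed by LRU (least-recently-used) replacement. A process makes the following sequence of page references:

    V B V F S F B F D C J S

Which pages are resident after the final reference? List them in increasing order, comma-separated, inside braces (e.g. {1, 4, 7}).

{C, D, J, S}

V -> miss, frames {V}
B -> miss, frames {V,B}
V -> hit
F -> miss, frames {B,V,F}
S -> miss, frames {B,V,F,S}
F -> hit
B -> hit
F -> hit
D -> miss, evict V, frames {S,B,F,D}
C -> miss, evict S, frames {B,F,D,C}
J -> miss, evict B, frames {F,D,C,J}
S -> miss, evict F, frames {D,C,J,S}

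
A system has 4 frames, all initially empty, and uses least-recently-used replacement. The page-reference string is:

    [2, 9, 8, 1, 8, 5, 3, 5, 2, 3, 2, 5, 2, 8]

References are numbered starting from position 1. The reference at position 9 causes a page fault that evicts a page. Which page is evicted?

1

pos 1: 2 → fault, frames (2)
pos 2: 9 → fault, frames (2 9)
pos 3: 8 → fault, frames (2 9 8)
pos 4: 1 → fault, frames (2 9 8 1)
pos 5: 8 → hit
pos 6: 5 → fault, evict 2, frames (9 1 8 5)
pos 7: 3 → fault, evict 9, frames (1 8 5 3)
pos 8: 5 → hit
pos 9: 2 → fault, evict 1, frames (8 3 5 2)
At position 9, page 1 is evicted.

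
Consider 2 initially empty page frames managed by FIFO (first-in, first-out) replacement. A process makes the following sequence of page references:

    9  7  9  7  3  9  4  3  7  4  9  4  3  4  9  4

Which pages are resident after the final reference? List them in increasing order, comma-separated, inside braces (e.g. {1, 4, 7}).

{4, 9}

9 → miss, frames (9)
7 → miss, frames (9 7)
9 → hit
7 → hit
3 → miss, evict 9, frames (7 3)
9 → miss, evict 7, frames (3 9)
4 → miss, evict 3, frames (9 4)
3 → miss, evict 9, frames (4 3)
7 → miss, evict 4, frames (3 7)
4 → miss, evict 3, frames (7 4)
9 → miss, evict 7, frames (4 9)
4 → hit
3 → miss, evict 4, frames (9 3)
4 → miss, evict 9, frames (3 4)
9 → miss, evict 3, frames (4 9)
4 → hit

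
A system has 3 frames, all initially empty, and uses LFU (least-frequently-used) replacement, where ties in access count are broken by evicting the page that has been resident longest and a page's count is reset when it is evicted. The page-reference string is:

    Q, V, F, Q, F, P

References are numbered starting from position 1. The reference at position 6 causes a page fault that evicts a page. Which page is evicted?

V

pos 1: Q -> fault, frames {Q}
pos 2: V -> fault, frames {Q,V}
pos 3: F -> fault, frames {Q,V,F}
pos 4: Q -> hit
pos 5: F -> hit
pos 6: P -> fault, evict V, frames {Q,F,P}
At position 6, page V is evicted.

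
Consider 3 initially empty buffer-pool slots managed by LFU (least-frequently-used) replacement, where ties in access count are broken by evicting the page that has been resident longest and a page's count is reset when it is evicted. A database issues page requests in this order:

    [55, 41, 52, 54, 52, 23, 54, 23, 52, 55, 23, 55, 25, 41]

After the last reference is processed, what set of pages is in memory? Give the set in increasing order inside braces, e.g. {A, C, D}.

{23, 41, 52}

55 -> miss, frames {55}
41 -> miss, frames {55,41}
52 -> miss, frames {55,41,52}
54 -> miss, evict 55, frames {41,52,54}
52 -> hit
23 -> miss, evict 41, frames {52,54,23}
54 -> hit
23 -> hit
52 -> hit
55 -> miss, evict 54, frames {52,23,55}
23 -> hit
55 -> hit
25 -> miss, evict 55, frames {52,23,25}
41 -> miss, evict 25, frames {52,23,41}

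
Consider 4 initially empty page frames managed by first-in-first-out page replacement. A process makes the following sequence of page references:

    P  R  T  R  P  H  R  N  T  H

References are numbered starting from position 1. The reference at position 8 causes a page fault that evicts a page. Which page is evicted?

pos 1: P: fault, frames [P]
pos 2: R: fault, frames [P, R]
pos 3: T: fault, frames [P, R, T]
pos 4: R: hit
pos 5: P: hit
pos 6: H: fault, frames [P, R, T, H]
pos 7: R: hit
pos 8: N: fault, evict P, frames [R, T, H, N]
At position 8, page P is evicted.

P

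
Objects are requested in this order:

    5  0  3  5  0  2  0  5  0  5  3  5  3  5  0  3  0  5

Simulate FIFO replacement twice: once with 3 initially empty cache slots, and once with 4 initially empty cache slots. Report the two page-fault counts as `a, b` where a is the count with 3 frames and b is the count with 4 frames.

7, 4

3 frames: F F F . . F . F F . F . . . . . . . → 7 faults.
4 frames: F F F . . F . . . . . . . . . . . . → 4 faults.
4 < 7: adding a frame reduced faults, as is typical.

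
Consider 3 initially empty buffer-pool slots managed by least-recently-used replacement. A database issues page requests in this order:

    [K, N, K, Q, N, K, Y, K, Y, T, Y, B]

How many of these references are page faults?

6

K: miss, frames (K)
N: miss, frames (K N)
K: hit
Q: miss, frames (N K Q)
N: hit
K: hit
Y: miss, evict Q, frames (N K Y)
K: hit
Y: hit
T: miss, evict N, frames (K Y T)
Y: hit
B: miss, evict K, frames (T Y B)
Page faults: 6.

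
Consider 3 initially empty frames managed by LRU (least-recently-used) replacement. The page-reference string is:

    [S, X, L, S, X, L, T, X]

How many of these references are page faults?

4

S → miss, frames [S]
X → miss, frames [S, X]
L → miss, frames [S, X, L]
S → hit
X → hit
L → hit
T → miss, evict S, frames [X, L, T]
X → hit
Page faults: 4.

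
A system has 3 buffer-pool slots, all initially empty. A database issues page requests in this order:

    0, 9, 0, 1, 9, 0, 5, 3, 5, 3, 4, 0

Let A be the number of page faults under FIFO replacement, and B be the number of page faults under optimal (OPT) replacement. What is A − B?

1

Under FIFO: F F . F . . F F . . F F → 7 faults.
Under OPT: F F . F . . F F . . F . → 6 faults.
A − B = 7 − 6 = 1.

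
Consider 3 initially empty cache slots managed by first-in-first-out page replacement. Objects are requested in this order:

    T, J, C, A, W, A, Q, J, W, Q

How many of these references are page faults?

7

T → fault, frames (T)
J → fault, frames (T J)
C → fault, frames (T J C)
A → fault, evict T, frames (J C A)
W → fault, evict J, frames (C A W)
A → hit
Q → fault, evict C, frames (A W Q)
J → fault, evict A, frames (W Q J)
W → hit
Q → hit
Page faults: 7.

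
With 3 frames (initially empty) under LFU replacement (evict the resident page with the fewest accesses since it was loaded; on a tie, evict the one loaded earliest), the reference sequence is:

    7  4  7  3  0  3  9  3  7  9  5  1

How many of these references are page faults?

7

7 → miss, frames (7)
4 → miss, frames (7 4)
7 → hit
3 → miss, frames (7 4 3)
0 → miss, evict 4, frames (7 3 0)
3 → hit
9 → miss, evict 0, frames (7 3 9)
3 → hit
7 → hit
9 → hit
5 → miss, evict 9, frames (7 3 5)
1 → miss, evict 5, frames (7 3 1)
Page faults: 7.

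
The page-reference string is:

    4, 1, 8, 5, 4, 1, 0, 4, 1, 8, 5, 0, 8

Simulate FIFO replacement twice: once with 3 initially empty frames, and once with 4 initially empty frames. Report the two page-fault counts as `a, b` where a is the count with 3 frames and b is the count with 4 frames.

3 frames: F F F F F F F . . F F . . → 9 faults.
4 frames: F F F F . . F F F F F F . → 10 faults.
10 > 9: adding a frame increased faults — Belady's anomaly.

9, 10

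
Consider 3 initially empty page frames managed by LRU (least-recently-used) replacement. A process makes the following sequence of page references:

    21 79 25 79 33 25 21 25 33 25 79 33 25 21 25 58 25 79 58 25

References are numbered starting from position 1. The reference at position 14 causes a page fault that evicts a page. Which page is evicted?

pos 1: 21 -> fault, frames (21)
pos 2: 79 -> fault, frames (21 79)
pos 3: 25 -> fault, frames (21 79 25)
pos 4: 79 -> hit
pos 5: 33 -> fault, evict 21, frames (25 79 33)
pos 6: 25 -> hit
pos 7: 21 -> fault, evict 79, frames (33 25 21)
pos 8: 25 -> hit
pos 9: 33 -> hit
pos 10: 25 -> hit
pos 11: 79 -> fault, evict 21, frames (33 25 79)
pos 12: 33 -> hit
pos 13: 25 -> hit
pos 14: 21 -> fault, evict 79, frames (33 25 21)
At position 14, page 79 is evicted.

79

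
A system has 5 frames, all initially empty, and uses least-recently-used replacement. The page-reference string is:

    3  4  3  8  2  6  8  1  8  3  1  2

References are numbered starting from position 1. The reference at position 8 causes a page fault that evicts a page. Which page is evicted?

pos 1: 3 → fault, frames [3]
pos 2: 4 → fault, frames [3, 4]
pos 3: 3 → hit
pos 4: 8 → fault, frames [4, 3, 8]
pos 5: 2 → fault, frames [4, 3, 8, 2]
pos 6: 6 → fault, frames [4, 3, 8, 2, 6]
pos 7: 8 → hit
pos 8: 1 → fault, evict 4, frames [3, 2, 6, 8, 1]
At position 8, page 4 is evicted.

4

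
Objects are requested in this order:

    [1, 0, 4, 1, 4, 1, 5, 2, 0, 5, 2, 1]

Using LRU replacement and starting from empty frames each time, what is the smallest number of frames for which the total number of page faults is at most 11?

f=1: 12 faults
f=2: 10 faults
f=3: 7 faults
f=4: 6 faults
f=5: 5 faults
Smallest f with faults ≤ 11 is 2.

2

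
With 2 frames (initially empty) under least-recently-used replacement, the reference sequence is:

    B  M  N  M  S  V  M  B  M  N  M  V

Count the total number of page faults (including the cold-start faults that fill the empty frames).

9

B → fault, frames [B]
M → fault, frames [B, M]
N → fault, evict B, frames [M, N]
M → hit
S → fault, evict N, frames [M, S]
V → fault, evict M, frames [S, V]
M → fault, evict S, frames [V, M]
B → fault, evict V, frames [M, B]
M → hit
N → fault, evict B, frames [M, N]
M → hit
V → fault, evict N, frames [M, V]
Page faults: 9.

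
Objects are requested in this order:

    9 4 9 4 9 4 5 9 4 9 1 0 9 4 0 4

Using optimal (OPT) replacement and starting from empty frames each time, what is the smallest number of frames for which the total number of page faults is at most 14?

f=1: 16 faults
f=2: 7 faults
f=3: 5 faults
f=4: 5 faults
f=5: 5 faults
Smallest f with faults ≤ 14 is 2.

2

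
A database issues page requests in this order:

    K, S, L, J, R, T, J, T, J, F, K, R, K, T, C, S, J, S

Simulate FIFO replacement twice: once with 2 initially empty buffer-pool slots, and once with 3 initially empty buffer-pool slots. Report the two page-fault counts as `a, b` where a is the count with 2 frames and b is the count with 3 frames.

14, 13

2 frames: F F F F F F F . . F F F . F F F F . → 14 faults.
3 frames: F F F F F F . . . F F F . F F F F . → 13 faults.
13 < 14: adding a frame reduced faults, as is typical.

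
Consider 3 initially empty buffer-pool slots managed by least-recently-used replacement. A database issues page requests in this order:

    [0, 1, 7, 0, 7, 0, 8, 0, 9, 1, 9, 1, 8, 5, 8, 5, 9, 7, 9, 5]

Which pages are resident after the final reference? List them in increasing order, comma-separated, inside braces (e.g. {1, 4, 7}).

{5, 7, 9}

0: fault, frames [0]
1: fault, frames [0, 1]
7: fault, frames [0, 1, 7]
0: hit
7: hit
0: hit
8: fault, evict 1, frames [7, 0, 8]
0: hit
9: fault, evict 7, frames [8, 0, 9]
1: fault, evict 8, frames [0, 9, 1]
9: hit
1: hit
8: fault, evict 0, frames [9, 1, 8]
5: fault, evict 9, frames [1, 8, 5]
8: hit
5: hit
9: fault, evict 1, frames [8, 5, 9]
7: fault, evict 8, frames [5, 9, 7]
9: hit
5: hit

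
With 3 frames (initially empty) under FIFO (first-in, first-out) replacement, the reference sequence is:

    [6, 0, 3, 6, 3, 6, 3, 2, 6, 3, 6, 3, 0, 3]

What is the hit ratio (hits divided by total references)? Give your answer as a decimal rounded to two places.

0.50

6: fault, frames [6]
0: fault, frames [6, 0]
3: fault, frames [6, 0, 3]
6: hit
3: hit
6: hit
3: hit
2: fault, evict 6, frames [0, 3, 2]
6: fault, evict 0, frames [3, 2, 6]
3: hit
6: hit
3: hit
0: fault, evict 3, frames [2, 6, 0]
3: fault, evict 2, frames [6, 0, 3]
Hits: 7 of 14 references → 7/14 = 0.5000.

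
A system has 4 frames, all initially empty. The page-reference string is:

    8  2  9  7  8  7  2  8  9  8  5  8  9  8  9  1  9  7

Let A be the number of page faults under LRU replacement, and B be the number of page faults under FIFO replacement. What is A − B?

Under LRU: F F F F . . . . . . F . . . . F . F → 7 faults.
Under FIFO: F F F F . . . . . . F F . . . F F F → 9 faults.
A − B = 7 − 9 = -2.

-2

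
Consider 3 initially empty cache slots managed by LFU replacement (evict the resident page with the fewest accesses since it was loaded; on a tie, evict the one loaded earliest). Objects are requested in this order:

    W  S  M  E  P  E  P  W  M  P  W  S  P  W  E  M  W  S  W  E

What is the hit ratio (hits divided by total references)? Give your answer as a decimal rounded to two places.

0.30

W -> fault, frames (W)
S -> fault, frames (W S)
M -> fault, frames (W S M)
E -> fault, evict W, frames (S M E)
P -> fault, evict S, frames (M E P)
E -> hit
P -> hit
W -> fault, evict M, frames (E P W)
M -> fault, evict W, frames (E P M)
P -> hit
W -> fault, evict M, frames (E P W)
S -> fault, evict W, frames (E P S)
P -> hit
W -> fault, evict S, frames (E P W)
E -> hit
M -> fault, evict W, frames (E P M)
W -> fault, evict M, frames (E P W)
S -> fault, evict W, frames (E P S)
W -> fault, evict S, frames (E P W)
E -> hit
Hits: 6 of 20 references → 6/20 = 0.3000.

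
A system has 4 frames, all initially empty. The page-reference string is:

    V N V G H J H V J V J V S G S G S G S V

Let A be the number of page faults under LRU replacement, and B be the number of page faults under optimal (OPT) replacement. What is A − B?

1

Under LRU: F F . F F F . . . . . . F F . . . . . . → 7 faults.
Under OPT: F F . F F F . . . . . . F . . . . . . . → 6 faults.
A − B = 7 − 6 = 1.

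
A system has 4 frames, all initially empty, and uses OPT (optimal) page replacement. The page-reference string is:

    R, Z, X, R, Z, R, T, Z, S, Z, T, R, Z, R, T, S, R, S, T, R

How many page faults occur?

R → fault, frames {R}
Z → fault, frames {R,Z}
X → fault, frames {R,Z,X}
R → hit
Z → hit
R → hit
T → fault, frames {R,Z,X,T}
Z → hit
S → fault, evict X, frames {R,Z,T,S}
Z → hit
T → hit
R → hit
Z → hit
R → hit
T → hit
S → hit
R → hit
S → hit
T → hit
R → hit
Page faults: 5.

5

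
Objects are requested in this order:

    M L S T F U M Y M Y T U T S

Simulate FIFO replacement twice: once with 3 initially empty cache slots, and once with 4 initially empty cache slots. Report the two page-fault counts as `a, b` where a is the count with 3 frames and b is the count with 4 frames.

3 frames: F F F F F F F F . . F F . F → 11 faults.
4 frames: F F F F F F F F . . F . . F → 10 faults.
10 < 11: adding a frame reduced faults, as is typical.

11, 10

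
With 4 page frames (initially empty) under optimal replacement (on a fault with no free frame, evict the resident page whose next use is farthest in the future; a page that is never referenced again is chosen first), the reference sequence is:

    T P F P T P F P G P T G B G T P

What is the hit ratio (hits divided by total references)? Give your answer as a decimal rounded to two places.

0.69

T: miss, frames (T)
P: miss, frames (T P)
F: miss, frames (T P F)
P: hit
T: hit
P: hit
F: hit
P: hit
G: miss, frames (T P F G)
P: hit
T: hit
G: hit
B: miss, evict F, frames (T P G B)
G: hit
T: hit
P: hit
Hits: 11 of 16 references → 11/16 = 0.6875.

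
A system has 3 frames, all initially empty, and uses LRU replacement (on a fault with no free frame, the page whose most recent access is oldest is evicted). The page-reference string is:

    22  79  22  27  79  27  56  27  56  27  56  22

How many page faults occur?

22: miss, frames {22}
79: miss, frames {22,79}
22: hit
27: miss, frames {79,22,27}
79: hit
27: hit
56: miss, evict 22, frames {79,27,56}
27: hit
56: hit
27: hit
56: hit
22: miss, evict 79, frames {27,56,22}
Page faults: 5.

5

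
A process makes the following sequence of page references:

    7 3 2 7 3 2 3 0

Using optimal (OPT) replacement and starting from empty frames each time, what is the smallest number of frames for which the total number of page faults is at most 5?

2

f=1: 8 faults
f=2: 5 faults
f=3: 4 faults
f=4: 4 faults
Smallest f with faults ≤ 5 is 2.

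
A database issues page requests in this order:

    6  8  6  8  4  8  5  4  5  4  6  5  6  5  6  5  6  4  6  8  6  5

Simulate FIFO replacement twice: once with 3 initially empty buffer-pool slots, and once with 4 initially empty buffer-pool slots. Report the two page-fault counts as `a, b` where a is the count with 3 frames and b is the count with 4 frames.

3 frames: F F . . F . F . . . F . . . . . . . . F . . → 6 faults.
4 frames: F F . . F . F . . . . . . . . . . . . . . . → 4 faults.
4 < 6: adding a frame reduced faults, as is typical.

6, 4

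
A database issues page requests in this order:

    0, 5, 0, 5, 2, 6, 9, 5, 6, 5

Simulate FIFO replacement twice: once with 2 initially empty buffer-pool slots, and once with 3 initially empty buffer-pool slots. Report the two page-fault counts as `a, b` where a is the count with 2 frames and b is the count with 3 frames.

2 frames: F F . . F F F F F . → 7 faults.
3 frames: F F . . F F F F . . → 6 faults.
6 < 7: adding a frame reduced faults, as is typical.

7, 6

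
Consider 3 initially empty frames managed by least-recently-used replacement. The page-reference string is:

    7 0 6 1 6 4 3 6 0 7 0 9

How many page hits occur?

7 → fault, frames [7]
0 → fault, frames [7, 0]
6 → fault, frames [7, 0, 6]
1 → fault, evict 7, frames [0, 6, 1]
6 → hit
4 → fault, evict 0, frames [1, 6, 4]
3 → fault, evict 1, frames [6, 4, 3]
6 → hit
0 → fault, evict 4, frames [3, 6, 0]
7 → fault, evict 3, frames [6, 0, 7]
0 → hit
9 → fault, evict 6, frames [7, 0, 9]
Hits: 3.

3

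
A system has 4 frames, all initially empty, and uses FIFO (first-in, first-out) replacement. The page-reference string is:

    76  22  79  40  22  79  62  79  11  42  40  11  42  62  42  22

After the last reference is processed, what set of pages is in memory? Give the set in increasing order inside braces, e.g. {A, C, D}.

76: miss, frames [76]
22: miss, frames [76, 22]
79: miss, frames [76, 22, 79]
40: miss, frames [76, 22, 79, 40]
22: hit
79: hit
62: miss, evict 76, frames [22, 79, 40, 62]
79: hit
11: miss, evict 22, frames [79, 40, 62, 11]
42: miss, evict 79, frames [40, 62, 11, 42]
40: hit
11: hit
42: hit
62: hit
42: hit
22: miss, evict 40, frames [62, 11, 42, 22]

{11, 22, 42, 62}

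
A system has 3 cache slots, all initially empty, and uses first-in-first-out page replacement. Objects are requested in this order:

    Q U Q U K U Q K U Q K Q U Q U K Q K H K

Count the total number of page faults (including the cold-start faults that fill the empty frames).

4

Q: fault, frames (Q)
U: fault, frames (Q U)
Q: hit
U: hit
K: fault, frames (Q U K)
U: hit
Q: hit
K: hit
U: hit
Q: hit
K: hit
Q: hit
U: hit
Q: hit
U: hit
K: hit
Q: hit
K: hit
H: fault, evict Q, frames (U K H)
K: hit
Page faults: 4.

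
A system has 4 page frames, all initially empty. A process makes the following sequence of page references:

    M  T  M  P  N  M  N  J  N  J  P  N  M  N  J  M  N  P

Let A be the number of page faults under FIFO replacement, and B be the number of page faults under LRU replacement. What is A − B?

1

Under FIFO: F F . F F . . F . . . . F . . . . . → 6 faults.
Under LRU: F F . F F . . F . . . . . . . . . . → 5 faults.
A − B = 6 − 5 = 1.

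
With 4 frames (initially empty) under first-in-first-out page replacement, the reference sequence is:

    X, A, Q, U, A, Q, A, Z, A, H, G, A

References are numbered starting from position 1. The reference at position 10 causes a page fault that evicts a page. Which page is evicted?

A

pos 1: X: miss, frames [X]
pos 2: A: miss, frames [X, A]
pos 3: Q: miss, frames [X, A, Q]
pos 4: U: miss, frames [X, A, Q, U]
pos 5: A: hit
pos 6: Q: hit
pos 7: A: hit
pos 8: Z: miss, evict X, frames [A, Q, U, Z]
pos 9: A: hit
pos 10: H: miss, evict A, frames [Q, U, Z, H]
At position 10, page A is evicted.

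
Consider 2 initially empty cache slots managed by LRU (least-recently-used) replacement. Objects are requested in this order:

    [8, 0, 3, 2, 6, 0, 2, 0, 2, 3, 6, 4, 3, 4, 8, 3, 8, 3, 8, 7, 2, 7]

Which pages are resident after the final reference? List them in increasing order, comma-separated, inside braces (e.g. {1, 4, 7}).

8 -> fault, frames [8]
0 -> fault, frames [8, 0]
3 -> fault, evict 8, frames [0, 3]
2 -> fault, evict 0, frames [3, 2]
6 -> fault, evict 3, frames [2, 6]
0 -> fault, evict 2, frames [6, 0]
2 -> fault, evict 6, frames [0, 2]
0 -> hit
2 -> hit
3 -> fault, evict 0, frames [2, 3]
6 -> fault, evict 2, frames [3, 6]
4 -> fault, evict 3, frames [6, 4]
3 -> fault, evict 6, frames [4, 3]
4 -> hit
8 -> fault, evict 3, frames [4, 8]
3 -> fault, evict 4, frames [8, 3]
8 -> hit
3 -> hit
8 -> hit
7 -> fault, evict 3, frames [8, 7]
2 -> fault, evict 8, frames [7, 2]
7 -> hit

{2, 7}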